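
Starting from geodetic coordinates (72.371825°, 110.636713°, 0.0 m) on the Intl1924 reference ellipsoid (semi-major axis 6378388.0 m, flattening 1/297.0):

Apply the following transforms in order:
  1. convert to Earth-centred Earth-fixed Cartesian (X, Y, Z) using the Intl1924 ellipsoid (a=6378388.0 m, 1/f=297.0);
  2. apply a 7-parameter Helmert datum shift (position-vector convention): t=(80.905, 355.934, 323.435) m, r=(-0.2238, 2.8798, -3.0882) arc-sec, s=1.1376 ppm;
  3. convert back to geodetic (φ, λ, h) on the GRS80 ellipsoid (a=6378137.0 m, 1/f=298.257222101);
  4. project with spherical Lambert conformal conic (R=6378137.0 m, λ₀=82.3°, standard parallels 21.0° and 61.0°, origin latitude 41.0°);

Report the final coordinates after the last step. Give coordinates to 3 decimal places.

start: φ=72.371825°, λ=110.636713°, h=0.000 m
→ ECEF (a=6378388.000, f=1/297.0): X=-682871.5355, Y=1813221.6804, Z=6056523.8032
→ Helmert 7p (PV): X=-682679.7004, Y=1813596.4725, Z=6056861.6947
→ geod (Bowring, a=6378137.000): φ=72.36984992°, λ=110.62749940°, h=575.8167 m
→ lcc (R=6378137.0, λ₀=82.3°): E=1065272.8091, N=3647987.6470

E=1065272.809 m, N=3647987.647 m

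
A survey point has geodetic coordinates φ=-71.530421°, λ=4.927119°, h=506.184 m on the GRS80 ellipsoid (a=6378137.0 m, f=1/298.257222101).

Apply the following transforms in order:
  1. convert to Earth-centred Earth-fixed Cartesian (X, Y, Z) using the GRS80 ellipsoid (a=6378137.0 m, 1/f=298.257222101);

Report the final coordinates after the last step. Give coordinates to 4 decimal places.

X=2019383.5688 m, Y=174085.1118 m, Z=-6027770.7131 m

start: φ=-71.530421°, λ=4.927119°, h=506.184 m
→ ECEF (a=6378137.000, f=1/298.257222101): X=2019383.5688, Y=174085.1118, Z=-6027770.7131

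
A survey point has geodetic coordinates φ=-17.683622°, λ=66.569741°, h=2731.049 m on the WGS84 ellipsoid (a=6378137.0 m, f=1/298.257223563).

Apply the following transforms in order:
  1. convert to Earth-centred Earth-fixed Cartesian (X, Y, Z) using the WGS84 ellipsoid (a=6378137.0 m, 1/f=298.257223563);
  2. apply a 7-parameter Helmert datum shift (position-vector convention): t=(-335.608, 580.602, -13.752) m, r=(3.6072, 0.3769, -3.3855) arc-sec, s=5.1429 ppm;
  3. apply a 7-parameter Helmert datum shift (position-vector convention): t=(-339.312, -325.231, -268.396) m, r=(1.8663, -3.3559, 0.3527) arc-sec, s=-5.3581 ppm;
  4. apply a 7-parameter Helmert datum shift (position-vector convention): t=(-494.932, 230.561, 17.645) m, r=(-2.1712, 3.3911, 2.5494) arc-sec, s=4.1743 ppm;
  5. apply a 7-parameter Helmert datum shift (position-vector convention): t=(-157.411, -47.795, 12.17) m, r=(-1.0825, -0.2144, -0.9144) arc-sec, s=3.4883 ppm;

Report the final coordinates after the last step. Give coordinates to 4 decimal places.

X=2416825.1514 m, Y=5580293.1349 m, Z=-1926090.8425 m

start: φ=-17.683622°, λ=66.569741°, h=2731.049 m
→ ECEF (a=6378137.000, f=1/298.257223563): X=2418098.4486, Y=5579809.1088, Z=-1925881.9004
→ Helmert 7p (PV): X=2417863.3415, Y=5580412.3982, Z=-1925812.3943
→ Helmert 7p (PV): X=2417532.8648, Y=5580078.8260, Z=-1925980.6417
→ Helmert 7p (PV): X=2416947.3908, Y=5580342.2869, Z=-1926069.5197
→ Helmert 7p (PV): X=2416825.1514, Y=5580293.1349, Z=-1926090.8425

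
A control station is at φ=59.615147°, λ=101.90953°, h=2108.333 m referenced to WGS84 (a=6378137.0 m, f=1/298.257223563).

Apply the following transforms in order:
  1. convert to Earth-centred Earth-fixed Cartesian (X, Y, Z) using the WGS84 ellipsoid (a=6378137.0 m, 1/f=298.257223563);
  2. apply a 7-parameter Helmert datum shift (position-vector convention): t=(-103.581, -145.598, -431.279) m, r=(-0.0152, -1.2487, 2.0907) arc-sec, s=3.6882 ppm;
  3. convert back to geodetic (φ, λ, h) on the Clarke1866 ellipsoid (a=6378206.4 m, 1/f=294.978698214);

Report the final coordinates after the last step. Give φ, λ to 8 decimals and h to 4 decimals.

start: φ=59.615147°, λ=101.909530°, h=2108.333 m
→ ECEF (a=6378137.000, f=1/298.257223563): X=-667644.6116, Y=3165591.1083, Z=5480733.2930
→ Helmert 7p (PV): X=-667815.9213, Y=3165450.8223, Z=5480317.9529
→ geod (Bowring, a=6378206.400): φ=59.61591684°, λ=101.91301140°, h=1805.9892 m

φ=59.61591684°, λ=101.91301140°, h=1805.9892 m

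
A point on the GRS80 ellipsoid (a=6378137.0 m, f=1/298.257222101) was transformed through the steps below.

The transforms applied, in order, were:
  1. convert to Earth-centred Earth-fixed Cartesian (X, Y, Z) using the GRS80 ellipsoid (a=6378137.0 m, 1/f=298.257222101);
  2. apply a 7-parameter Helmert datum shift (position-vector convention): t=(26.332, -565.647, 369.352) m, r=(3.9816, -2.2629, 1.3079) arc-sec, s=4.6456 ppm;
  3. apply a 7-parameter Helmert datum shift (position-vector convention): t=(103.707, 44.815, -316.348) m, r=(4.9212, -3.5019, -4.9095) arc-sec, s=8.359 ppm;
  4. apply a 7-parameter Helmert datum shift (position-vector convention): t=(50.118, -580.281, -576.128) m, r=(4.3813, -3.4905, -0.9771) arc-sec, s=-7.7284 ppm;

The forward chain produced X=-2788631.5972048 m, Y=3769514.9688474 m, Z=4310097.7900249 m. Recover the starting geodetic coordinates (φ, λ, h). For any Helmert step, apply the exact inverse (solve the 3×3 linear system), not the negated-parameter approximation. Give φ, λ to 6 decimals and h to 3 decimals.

φ=42.777404°, λ=126.484614°, h=1614.627 m

start: X=-2788631.5972, Y=3769514.9688, Z=4310097.7900 m
→ Helmert⁻¹: X=-2788648.1803, Y=3770202.7404, Z=4310674.3402
→ Helmert⁻¹: X=-2788745.1241, Y=3770162.8859, Z=4310912.0483
→ Helmert⁻¹: X=-2788687.3007, Y=3770811.9051, Z=4310480.4764
→ geod (Bowring, a=6378137.000): φ=42.77740400°, λ=126.48461400°, h=1614.6270 m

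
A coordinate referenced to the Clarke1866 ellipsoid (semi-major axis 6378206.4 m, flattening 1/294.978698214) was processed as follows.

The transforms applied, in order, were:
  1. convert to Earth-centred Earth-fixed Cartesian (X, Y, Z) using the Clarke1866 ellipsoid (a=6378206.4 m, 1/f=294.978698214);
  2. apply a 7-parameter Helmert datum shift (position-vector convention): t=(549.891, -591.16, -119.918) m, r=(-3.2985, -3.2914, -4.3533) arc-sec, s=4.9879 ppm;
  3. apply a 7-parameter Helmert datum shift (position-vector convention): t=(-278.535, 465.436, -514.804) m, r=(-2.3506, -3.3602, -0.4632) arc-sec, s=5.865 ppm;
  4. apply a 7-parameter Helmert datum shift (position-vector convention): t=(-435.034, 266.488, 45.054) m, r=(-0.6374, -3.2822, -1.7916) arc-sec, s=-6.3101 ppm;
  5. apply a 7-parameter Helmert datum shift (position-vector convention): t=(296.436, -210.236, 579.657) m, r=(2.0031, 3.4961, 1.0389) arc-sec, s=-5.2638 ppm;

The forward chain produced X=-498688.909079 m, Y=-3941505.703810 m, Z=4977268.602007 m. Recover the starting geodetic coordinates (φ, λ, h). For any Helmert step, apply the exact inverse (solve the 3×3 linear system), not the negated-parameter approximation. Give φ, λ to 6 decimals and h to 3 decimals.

φ=51.591573°, λ=-97.208956°, h=3472.936 m

start: X=-498688.9091, Y=-3941505.7038, Z=4977268.6020 m
→ Helmert⁻¹: X=-499092.1764, Y=-3941265.3696, Z=4976744.9569
→ Helmert⁻¹: X=-498546.8604, Y=-3941576.4387, Z=4976727.0594
→ Helmert⁻¹: X=-498175.4688, Y=-3942076.5935, Z=4977175.8637
→ Helmert⁻¹: X=-498560.2619, Y=-3941555.8897, Z=4977215.8794
→ geod (Bowring, a=6378206.400): φ=51.59157300°, λ=-97.20895600°, h=3472.9360 m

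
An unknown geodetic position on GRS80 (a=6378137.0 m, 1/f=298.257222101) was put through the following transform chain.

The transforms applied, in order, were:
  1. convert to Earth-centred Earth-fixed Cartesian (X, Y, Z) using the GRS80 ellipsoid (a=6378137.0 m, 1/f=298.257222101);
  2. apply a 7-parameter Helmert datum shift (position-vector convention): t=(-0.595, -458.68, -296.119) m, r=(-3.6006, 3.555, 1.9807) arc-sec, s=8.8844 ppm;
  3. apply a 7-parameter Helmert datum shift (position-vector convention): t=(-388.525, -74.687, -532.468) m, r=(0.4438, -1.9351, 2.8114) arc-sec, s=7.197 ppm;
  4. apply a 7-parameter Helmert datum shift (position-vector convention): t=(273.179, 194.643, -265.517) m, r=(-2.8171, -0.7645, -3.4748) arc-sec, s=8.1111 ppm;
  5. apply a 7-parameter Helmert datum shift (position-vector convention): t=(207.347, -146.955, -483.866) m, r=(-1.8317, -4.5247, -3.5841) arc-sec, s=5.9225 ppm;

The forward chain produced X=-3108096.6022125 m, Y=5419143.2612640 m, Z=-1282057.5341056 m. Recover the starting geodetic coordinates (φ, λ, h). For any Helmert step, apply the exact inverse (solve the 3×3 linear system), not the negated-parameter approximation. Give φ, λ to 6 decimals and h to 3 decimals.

start: X=-3108096.6022, Y=5419143.2613, Z=-1282057.5341 m
→ Helmert⁻¹: X=-3108407.8162, Y=5419215.4881, Z=-1281449.7664
→ Helmert⁻¹: X=-3108751.8179, Y=5418942.0169, Z=-1281088.3252
→ Helmert⁻¹: X=-3108279.0741, Y=5419017.3144, Z=-1280529.1400
→ Helmert⁻¹: X=-3108176.7585, Y=5419480.0400, Z=-1280180.6133
→ geod (Bowring, a=6378137.000): φ=-11.65610100°, λ=119.83510600°, h=62.9080 m

φ=-11.656101°, λ=119.835106°, h=62.908 m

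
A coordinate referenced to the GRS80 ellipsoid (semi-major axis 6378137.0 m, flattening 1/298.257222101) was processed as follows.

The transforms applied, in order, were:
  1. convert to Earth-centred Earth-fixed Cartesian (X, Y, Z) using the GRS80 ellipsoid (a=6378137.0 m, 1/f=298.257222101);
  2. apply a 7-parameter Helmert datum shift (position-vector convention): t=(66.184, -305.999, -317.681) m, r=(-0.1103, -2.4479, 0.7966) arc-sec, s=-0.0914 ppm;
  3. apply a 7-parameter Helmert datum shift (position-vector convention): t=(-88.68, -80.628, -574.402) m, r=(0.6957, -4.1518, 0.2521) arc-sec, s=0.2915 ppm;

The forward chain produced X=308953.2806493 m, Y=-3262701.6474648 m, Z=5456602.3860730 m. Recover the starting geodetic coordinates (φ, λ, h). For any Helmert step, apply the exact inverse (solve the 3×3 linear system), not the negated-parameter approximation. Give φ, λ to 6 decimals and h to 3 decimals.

start: X=308953.2806, Y=-3262701.6475, Z=5456602.3861 m
→ Helmert⁻¹: X=309147.7278, Y=-3262602.0400, Z=5457179.9789
→ Helmert⁻¹: X=309133.7411, Y=-3262300.4515, Z=5457492.7455
→ geod (Bowring, a=6378137.000): φ=59.18706400°, λ=-84.58684800°, h=3322.1280 m

φ=59.187064°, λ=-84.586848°, h=3322.128 m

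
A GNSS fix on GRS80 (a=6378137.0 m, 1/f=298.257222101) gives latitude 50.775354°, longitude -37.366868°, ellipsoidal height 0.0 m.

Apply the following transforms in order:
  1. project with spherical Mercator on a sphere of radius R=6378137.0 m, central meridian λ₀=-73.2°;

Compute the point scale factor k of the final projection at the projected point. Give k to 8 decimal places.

1.58137122

start: φ=50.775354°, λ=-37.366868°, h=0.000 m
→ into merc (λ₀=-73.2°): φ=50.77535400°, λ−λ₀=35.83313200°
scale k = 1.58137122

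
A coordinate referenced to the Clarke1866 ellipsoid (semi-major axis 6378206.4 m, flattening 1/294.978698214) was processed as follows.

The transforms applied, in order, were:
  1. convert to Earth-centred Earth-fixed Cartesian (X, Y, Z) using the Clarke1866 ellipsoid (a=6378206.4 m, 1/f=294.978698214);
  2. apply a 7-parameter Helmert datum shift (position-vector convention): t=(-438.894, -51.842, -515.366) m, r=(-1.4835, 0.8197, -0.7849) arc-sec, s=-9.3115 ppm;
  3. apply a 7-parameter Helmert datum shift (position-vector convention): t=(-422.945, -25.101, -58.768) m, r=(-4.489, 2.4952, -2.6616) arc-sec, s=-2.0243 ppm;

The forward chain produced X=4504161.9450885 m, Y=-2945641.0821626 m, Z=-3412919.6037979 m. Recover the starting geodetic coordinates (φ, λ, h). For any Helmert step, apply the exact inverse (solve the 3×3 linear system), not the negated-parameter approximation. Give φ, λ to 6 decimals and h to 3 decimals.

φ=-32.549693°, λ=-33.176102°, h=1131.353 m

start: X=4504161.9451, Y=-2945641.0822, Z=-3412919.6038 m
→ Helmert⁻¹: X=4504673.3026, Y=-2945489.5412, Z=-3412877.3546
→ Helmert⁻¹: X=4505178.9155, Y=-2945423.4396, Z=-3412397.0436
→ geod (Bowring, a=6378206.400): φ=-32.54969300°, λ=-33.17610200°, h=1131.3530 m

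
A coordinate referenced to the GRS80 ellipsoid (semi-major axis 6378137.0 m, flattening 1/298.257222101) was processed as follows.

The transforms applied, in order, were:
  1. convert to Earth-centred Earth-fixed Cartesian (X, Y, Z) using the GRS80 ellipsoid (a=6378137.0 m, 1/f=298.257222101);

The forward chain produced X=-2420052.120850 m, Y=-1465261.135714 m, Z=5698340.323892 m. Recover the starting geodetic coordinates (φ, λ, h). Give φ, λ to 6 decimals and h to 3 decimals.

start: X=-2420052.1208, Y=-1465261.1357, Z=5698340.3239 m
→ geod (Bowring, a=6378137.000): φ=63.74980100°, λ=-148.80648800°, h=1010.9680 m

φ=63.749801°, λ=-148.806488°, h=1010.968 m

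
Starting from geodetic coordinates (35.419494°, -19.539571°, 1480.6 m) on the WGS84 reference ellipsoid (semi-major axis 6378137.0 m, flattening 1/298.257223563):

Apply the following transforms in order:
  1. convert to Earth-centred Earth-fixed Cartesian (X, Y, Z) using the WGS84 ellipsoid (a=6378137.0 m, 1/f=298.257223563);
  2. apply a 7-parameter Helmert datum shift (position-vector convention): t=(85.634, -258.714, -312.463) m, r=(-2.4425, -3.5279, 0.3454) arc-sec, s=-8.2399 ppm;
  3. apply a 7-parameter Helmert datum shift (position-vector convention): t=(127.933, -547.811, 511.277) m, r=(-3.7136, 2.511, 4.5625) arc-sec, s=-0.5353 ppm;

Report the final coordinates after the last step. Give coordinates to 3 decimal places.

X=4905252.741 m, Y=-1741350.666 m, Z=3676993.391 m

start: φ=35.419494°, λ=-19.539571°, h=1480.600 m
→ ECEF (a=6378137.000, f=1/298.257223563): X=4905058.9207, Y=-1740785.8584, Z=3676750.7012
→ Helmert 7p (PV): X=4905044.1669, Y=-1740978.4766, Z=3676512.4498
→ Helmert 7p (PV): X=4905252.7406, Y=-1741350.6660, Z=3676993.3910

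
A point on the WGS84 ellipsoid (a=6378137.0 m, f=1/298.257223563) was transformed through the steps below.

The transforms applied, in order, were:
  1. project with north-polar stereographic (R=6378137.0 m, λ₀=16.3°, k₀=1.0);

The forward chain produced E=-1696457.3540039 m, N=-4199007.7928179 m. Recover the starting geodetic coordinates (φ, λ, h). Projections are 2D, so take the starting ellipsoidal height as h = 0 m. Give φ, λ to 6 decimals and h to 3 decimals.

φ=50.908049°, λ=-5.699391°, h=0.000 m

start: E=-1696457.3540, N=-4199007.7928 m
→ stereo⁻¹: φ=50.90804900°, λ=-5.69939100°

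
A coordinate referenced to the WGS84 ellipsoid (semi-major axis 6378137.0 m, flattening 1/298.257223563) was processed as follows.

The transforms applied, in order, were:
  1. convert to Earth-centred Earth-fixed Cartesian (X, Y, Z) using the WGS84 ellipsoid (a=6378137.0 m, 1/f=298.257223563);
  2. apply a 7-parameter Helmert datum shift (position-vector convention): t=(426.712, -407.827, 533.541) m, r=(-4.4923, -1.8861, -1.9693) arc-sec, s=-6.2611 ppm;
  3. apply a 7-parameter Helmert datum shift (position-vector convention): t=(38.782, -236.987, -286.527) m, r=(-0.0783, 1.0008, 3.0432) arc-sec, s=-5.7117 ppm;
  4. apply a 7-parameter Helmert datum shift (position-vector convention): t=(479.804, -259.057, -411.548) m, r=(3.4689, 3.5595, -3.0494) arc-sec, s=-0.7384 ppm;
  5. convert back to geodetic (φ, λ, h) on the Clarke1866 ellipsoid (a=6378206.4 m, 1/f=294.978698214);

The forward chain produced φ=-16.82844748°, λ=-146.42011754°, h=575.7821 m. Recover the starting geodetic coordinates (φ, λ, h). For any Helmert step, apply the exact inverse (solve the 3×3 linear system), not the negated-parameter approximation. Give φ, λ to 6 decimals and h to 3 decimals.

start: φ=-16.828447°, λ=-146.420118°, h=575.782 m
→ ECEF (a=6378206.400, f=1/294.978698214): X=-5088126.9880, Y=-3377968.9406, Z=-1834724.4422
→ Helmert⁻¹: X=-5088528.9568, Y=-3377818.4555, Z=-1834345.2540
→ Helmert⁻¹: X=-5088637.7358, Y=-3377524.9871, Z=-1834095.1749
→ Helmert⁻¹: X=-5089080.8444, Y=-3377146.9346, Z=-1834667.2197
→ geod (Bowring, a=6378137.000): φ=-16.82587500°, λ=-146.43149100°, h=934.3190 m

φ=-16.825875°, λ=-146.431491°, h=934.319 m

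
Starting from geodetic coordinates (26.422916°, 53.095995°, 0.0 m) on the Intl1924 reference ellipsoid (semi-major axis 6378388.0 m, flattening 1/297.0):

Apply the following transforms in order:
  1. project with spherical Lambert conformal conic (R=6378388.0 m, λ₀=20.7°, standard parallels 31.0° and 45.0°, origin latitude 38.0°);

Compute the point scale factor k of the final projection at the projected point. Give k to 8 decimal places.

1.01253244

start: φ=26.422916°, λ=53.095995°, h=0.000 m
→ into lcc (λ₀=20.7°): φ=26.42291600°, λ−λ₀=32.39599500°
scale k = 1.01253244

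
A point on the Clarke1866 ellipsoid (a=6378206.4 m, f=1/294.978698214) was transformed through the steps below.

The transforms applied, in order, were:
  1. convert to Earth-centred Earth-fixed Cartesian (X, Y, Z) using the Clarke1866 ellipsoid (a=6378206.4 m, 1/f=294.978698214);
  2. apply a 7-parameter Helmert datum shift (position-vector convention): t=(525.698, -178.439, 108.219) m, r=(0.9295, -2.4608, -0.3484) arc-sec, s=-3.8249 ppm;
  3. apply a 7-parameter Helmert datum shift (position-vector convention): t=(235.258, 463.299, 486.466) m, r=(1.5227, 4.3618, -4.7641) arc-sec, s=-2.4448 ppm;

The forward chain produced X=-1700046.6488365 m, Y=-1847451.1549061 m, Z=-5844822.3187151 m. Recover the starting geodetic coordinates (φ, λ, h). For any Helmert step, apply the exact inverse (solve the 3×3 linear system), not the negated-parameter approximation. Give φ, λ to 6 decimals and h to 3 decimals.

φ=-66.890944°, λ=-132.625609°, h=2158.719 m

start: X=-1700046.6488, Y=-1847451.1549, Z=-5844822.3187 m
→ Helmert⁻¹: X=-1700119.7712, Y=-1848001.3912, Z=-5845345.3847
→ Helmert⁻¹: X=-1700718.5907, Y=-1847859.2343, Z=-5845447.3449
→ geod (Bowring, a=6378206.400): φ=-66.89094400°, λ=-132.62560900°, h=2158.7190 m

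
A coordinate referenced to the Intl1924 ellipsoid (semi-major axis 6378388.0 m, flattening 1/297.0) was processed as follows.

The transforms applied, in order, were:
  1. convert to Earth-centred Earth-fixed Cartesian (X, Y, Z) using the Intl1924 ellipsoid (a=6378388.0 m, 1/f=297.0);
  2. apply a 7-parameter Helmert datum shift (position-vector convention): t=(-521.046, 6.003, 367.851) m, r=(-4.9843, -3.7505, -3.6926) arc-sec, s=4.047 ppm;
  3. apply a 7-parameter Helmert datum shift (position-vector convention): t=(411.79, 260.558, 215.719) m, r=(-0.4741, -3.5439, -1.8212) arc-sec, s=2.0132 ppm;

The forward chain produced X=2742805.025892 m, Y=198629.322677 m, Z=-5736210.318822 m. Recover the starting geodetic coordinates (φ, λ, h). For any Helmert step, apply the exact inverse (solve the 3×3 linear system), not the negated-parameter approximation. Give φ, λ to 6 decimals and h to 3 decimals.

start: X=2742805.0259, Y=198629.3227, Z=-5736210.3188 m
→ Helmert⁻¹: X=2742287.4032, Y=198405.7634, Z=-5736461.1493
→ Helmert⁻¹: X=2742689.4811, Y=198586.6863, Z=-5736850.8549
→ geod (Bowring, a=6378388.000): φ=-64.54030200°, λ=4.14132100°, h=950.2870 m

φ=-64.540302°, λ=4.141321°, h=950.287 m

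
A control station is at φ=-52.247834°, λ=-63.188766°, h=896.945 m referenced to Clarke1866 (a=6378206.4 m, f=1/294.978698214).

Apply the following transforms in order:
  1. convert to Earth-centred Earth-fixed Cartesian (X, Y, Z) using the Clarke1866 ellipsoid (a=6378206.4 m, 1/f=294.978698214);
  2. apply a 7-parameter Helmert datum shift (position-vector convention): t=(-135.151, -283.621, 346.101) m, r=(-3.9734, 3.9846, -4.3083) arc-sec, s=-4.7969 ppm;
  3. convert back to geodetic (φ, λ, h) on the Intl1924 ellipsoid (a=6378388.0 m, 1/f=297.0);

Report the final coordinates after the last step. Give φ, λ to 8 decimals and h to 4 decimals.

start: φ=-52.247834°, λ=-63.188766°, h=896.945 m
→ ECEF (a=6378206.400, f=1/294.978698214): X=1765363.8412, Y=-3493124.3899, Z=-5020239.4949
→ Helmert 7p (PV): X=1765050.2807, Y=-3493524.8355, Z=-5019836.1254
→ geod (Bowring, a=6378388.000): φ=-52.24280416°, λ=-63.19550657°, h=437.1819 m

φ=-52.24280416°, λ=-63.19550657°, h=437.1819 m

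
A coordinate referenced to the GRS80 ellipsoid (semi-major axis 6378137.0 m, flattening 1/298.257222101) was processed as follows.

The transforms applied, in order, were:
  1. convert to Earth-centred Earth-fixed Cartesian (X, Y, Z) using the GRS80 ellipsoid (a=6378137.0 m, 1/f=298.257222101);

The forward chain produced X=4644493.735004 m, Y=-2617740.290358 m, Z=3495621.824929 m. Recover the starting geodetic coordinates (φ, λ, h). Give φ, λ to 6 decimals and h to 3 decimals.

φ=33.428103°, λ=-29.406578°, h=3521.477 m

start: X=4644493.7350, Y=-2617740.2904, Z=3495621.8249 m
→ geod (Bowring, a=6378137.000): φ=33.42810300°, λ=-29.40657800°, h=3521.4770 m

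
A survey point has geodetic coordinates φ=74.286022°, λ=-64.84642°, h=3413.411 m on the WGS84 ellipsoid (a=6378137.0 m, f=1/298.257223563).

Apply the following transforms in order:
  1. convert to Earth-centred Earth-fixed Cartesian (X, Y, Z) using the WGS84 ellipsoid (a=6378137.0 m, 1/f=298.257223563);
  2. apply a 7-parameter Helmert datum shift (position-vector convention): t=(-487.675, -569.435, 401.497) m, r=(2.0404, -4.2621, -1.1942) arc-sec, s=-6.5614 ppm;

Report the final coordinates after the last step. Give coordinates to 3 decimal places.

start: φ=74.286022°, λ=-64.846420°, h=3413.411 m
→ ECEF (a=6378137.000, f=1/298.257223563): X=736916.0128, Y=-1569325.2235, Z=6120947.0349
→ Helmert 7p (PV): X=736287.9391, Y=-1569949.1768, Z=6121308.0730

X=736287.939 m, Y=-1569949.177 m, Z=6121308.073 m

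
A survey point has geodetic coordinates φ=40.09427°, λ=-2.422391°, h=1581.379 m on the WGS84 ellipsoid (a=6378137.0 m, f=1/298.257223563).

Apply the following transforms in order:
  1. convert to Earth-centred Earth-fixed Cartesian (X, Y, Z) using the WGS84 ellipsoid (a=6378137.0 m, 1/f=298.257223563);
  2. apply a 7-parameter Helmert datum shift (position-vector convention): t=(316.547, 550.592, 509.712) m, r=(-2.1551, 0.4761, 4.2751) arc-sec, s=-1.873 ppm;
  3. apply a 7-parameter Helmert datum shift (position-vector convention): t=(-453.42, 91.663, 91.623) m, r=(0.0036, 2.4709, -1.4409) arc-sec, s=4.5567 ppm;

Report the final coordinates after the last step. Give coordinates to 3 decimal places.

start: φ=40.094270°, λ=-2.422391°, h=1581.379 m
→ ECEF (a=6378137.000, f=1/298.257223563): X=4882815.2351, Y=-206562.1647, Z=4087016.9486
→ Helmert 7p (PV): X=4883136.3515, Y=-205867.2815, Z=4087509.8933
→ Helmert 7p (PV): X=4882752.7099, Y=-205810.7401, Z=4087561.6417

X=4882752.710 m, Y=-205810.740 m, Z=4087561.642 m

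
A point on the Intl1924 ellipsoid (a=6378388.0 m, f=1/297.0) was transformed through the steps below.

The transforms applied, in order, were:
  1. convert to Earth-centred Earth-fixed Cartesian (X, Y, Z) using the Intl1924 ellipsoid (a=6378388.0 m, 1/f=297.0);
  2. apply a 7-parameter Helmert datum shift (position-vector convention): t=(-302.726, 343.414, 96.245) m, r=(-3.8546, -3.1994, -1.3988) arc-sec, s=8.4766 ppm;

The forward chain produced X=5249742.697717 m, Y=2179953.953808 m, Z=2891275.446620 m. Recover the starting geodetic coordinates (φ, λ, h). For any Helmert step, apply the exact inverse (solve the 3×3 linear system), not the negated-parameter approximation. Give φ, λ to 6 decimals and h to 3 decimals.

start: X=5249742.6977, Y=2179953.9538, Z=2891275.4466 m
→ Helmert⁻¹: X=5250030.9851, Y=2179573.6397, Z=2891113.9916
→ geod (Bowring, a=6378388.000): φ=27.11416000°, λ=22.54599800°, h=3496.3250 m

φ=27.114160°, λ=22.545998°, h=3496.325 m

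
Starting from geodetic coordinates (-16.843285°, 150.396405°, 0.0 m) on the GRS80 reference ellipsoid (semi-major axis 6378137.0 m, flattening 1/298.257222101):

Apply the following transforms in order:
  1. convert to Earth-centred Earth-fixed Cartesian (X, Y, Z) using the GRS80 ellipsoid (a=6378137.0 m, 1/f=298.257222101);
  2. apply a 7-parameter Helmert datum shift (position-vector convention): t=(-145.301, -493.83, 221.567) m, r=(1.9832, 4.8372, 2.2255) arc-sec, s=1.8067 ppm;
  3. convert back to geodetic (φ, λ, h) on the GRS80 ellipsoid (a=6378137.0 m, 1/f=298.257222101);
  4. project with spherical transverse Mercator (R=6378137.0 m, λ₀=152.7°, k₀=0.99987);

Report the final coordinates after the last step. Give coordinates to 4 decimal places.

E=-244888.1577 m, N=-1875825.2880 m

start: φ=-16.843285°, λ=150.396405°, h=0.000 m
→ ECEF (a=6378137.000, f=1/298.257222101): X=-5309152.6028, Y=3016459.0855, Z=-1836240.9186
→ Helmert 7p (PV): X=-5309383.1046, Y=3015931.0771, Z=-1835869.1591
→ geod (Bowring, a=6378137.000): φ=-16.84022791°, λ=150.40178115°, h=-165.5136 m
→ tm (R=6378137.0, λ₀=152.7°): E=-244888.1577, N=-1875825.2880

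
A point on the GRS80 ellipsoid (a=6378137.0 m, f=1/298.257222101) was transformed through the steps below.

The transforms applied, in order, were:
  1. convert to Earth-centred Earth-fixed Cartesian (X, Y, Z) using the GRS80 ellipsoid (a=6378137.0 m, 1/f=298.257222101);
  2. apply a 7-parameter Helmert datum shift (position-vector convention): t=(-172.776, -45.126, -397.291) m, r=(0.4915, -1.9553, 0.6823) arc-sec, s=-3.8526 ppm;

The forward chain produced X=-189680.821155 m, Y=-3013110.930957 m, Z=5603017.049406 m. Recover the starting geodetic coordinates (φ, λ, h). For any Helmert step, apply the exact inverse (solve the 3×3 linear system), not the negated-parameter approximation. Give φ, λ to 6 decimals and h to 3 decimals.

φ=61.845493°, λ=-93.598101°, h=3441.118 m

start: X=-189680.8212, Y=-3013110.9310, Z=5603017.0494 m
→ Helmert⁻¹: X=-189465.6239, Y=-3013063.4342, Z=5603444.9040
→ geod (Bowring, a=6378137.000): φ=61.84549300°, λ=-93.59810100°, h=3441.1180 m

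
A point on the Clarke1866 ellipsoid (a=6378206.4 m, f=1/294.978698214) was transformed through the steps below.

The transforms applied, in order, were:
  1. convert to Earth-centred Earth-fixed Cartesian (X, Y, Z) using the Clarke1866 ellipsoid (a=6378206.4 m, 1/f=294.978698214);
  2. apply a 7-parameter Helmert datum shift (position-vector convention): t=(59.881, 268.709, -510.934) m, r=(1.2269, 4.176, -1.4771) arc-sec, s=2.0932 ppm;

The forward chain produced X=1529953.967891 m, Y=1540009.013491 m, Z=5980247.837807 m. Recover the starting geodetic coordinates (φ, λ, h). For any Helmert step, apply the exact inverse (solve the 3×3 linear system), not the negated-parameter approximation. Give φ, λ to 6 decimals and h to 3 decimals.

φ=70.177842°, λ=45.187122°, h=3354.174 m

start: X=1529953.9679, Y=1540009.0135, Z=5980247.8378 m
→ Helmert⁻¹: X=1529758.7723, Y=1539783.6111, Z=5980768.0652
→ geod (Bowring, a=6378206.400): φ=70.17784200°, λ=45.18712200°, h=3354.1740 m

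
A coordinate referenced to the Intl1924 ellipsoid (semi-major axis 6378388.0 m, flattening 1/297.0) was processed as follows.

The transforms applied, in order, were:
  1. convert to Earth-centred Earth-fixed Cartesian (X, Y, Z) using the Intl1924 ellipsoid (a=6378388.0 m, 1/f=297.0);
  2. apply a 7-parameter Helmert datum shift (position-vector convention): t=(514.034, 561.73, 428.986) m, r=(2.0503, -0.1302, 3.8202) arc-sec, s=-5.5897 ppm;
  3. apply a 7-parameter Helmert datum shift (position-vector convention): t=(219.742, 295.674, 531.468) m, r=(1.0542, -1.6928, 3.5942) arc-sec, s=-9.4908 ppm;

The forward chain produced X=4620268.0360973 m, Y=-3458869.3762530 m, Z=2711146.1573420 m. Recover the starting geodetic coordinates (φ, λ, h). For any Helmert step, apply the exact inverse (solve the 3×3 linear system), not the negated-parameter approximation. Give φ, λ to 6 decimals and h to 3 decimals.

φ=25.303072°, λ=-36.832385°, h=1724.883 m

start: X=4620268.0361, Y=-3458869.3763, Z=2711146.1573 m
→ Helmert⁻¹: X=4620054.1100, Y=-3459264.5323, Z=2710620.1790
→ Helmert⁻¹: X=4619503.5284, Y=-3459904.2188, Z=2710237.8182
→ geod (Bowring, a=6378388.000): φ=25.30307200°, λ=-36.83238500°, h=1724.8830 m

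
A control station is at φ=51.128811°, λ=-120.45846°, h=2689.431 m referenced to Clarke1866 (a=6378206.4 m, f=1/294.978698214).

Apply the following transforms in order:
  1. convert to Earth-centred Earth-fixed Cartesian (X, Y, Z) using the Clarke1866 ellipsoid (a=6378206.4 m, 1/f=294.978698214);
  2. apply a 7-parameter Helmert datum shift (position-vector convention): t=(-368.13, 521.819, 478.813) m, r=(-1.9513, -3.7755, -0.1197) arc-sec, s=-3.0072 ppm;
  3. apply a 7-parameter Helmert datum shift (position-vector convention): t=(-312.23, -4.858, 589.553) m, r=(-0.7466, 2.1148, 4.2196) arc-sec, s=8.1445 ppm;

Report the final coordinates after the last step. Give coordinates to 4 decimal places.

X=-2034756.8921 m, Y=-3458416.7424 m, Z=4945562.7702 m

start: φ=51.128811°, λ=-120.458460°, h=2689.431 m
→ ECEF (a=6378206.400, f=1/294.978698214): X=-2034095.0165, Y=-3458940.1713, Z=4944440.1314
→ Helmert 7p (PV): X=-2034549.5403, Y=-3458359.9950, Z=4944899.5653
→ Helmert 7p (PV): X=-2034756.8921, Y=-3458416.7424, Z=4945562.7702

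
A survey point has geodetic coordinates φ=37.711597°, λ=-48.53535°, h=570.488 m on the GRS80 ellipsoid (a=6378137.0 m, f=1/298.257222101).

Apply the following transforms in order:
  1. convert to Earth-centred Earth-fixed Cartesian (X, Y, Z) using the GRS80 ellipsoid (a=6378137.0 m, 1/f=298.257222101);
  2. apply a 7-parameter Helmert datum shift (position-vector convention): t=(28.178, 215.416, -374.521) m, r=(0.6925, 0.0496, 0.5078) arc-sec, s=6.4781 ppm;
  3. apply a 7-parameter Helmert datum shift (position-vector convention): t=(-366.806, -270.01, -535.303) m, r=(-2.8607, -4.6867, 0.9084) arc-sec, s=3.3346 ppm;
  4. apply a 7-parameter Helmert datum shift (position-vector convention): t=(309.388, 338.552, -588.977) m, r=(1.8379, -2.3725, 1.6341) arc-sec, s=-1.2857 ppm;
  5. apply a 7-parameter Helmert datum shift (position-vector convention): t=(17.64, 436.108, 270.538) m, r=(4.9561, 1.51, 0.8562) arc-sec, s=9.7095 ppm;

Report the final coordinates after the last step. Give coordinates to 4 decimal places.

start: φ=37.711597°, λ=-48.535350°, h=570.488 m
→ ECEF (a=6378137.000, f=1/298.257222101): X=3345568.9957, Y=-3786182.3244, Z=3880518.4774
→ Helmert 7p (PV): X=3345629.1009, Y=-3785996.2275, Z=3880155.5787
→ Helmert 7p (PV): X=3345201.9608, Y=-3786210.3137, Z=3879761.7417
→ Helmert 7p (PV): X=3345492.4177, Y=-3785874.9621, Z=3879172.5171
→ Helmert 7p (PV): X=3345586.6544, Y=-3785554.9349, Z=3879365.2610

X=3345586.6544 m, Y=-3785554.9349 m, Z=3879365.2610 m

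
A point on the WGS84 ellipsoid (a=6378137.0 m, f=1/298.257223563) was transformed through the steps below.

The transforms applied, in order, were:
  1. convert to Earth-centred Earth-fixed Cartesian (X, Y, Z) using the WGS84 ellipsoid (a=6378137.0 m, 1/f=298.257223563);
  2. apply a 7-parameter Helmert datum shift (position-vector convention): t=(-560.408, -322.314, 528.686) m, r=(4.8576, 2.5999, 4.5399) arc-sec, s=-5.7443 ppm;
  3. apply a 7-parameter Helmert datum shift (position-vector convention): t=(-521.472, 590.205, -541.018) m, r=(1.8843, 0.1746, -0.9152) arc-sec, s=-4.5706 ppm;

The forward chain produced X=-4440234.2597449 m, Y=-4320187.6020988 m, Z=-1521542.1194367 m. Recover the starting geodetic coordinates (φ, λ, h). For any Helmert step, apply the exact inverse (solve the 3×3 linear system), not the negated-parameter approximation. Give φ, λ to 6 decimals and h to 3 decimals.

φ=-13.888659°, λ=-135.776883°, h=1823.676 m

start: X=-4440234.2597, Y=-4320187.6021, Z=-1521542.1194 m
→ Helmert⁻¹: X=-4439712.6209, Y=-4320831.1494, Z=-1520972.3392
→ Helmert⁻¹: X=-4439253.6292, Y=-4320471.7766, Z=-1521463.9721
→ geod (Bowring, a=6378137.000): φ=-13.88865900°, λ=-135.77688300°, h=1823.6760 m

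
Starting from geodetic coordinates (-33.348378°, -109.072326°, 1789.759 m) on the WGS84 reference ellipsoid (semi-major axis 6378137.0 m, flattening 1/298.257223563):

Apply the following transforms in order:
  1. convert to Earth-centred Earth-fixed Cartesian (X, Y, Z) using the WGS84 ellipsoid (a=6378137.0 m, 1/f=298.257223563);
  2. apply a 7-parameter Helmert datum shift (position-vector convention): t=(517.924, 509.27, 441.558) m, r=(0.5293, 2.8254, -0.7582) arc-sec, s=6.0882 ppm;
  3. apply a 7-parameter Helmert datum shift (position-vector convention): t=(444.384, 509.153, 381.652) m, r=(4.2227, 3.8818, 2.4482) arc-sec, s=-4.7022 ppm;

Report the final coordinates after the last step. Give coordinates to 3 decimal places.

start: φ=-33.348378°, λ=-109.072326°, h=1789.759 m
→ ECEF (a=6378137.000, f=1/298.257223563): X=-1743216.0695, Y=-5041982.3252, Z=-3487282.6937
→ Helmert 7p (PV): X=-1742775.0611, Y=-5041488.3951, Z=-3486851.4268
→ Helmert 7p (PV): X=-1742328.2645, Y=-5040904.8380, Z=-3486523.7909

X=-1742328.264 m, Y=-5040904.838 m, Z=-3486523.791 m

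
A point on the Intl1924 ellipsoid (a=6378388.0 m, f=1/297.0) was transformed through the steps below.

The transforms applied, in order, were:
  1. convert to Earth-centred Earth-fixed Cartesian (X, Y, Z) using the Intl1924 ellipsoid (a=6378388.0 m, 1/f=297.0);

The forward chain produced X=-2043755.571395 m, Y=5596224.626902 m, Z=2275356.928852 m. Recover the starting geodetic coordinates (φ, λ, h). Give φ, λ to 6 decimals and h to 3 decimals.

start: X=-2043755.5714, Y=5596224.6269, Z=2275356.9289 m
→ geod (Bowring, a=6378388.000): φ=21.03176400°, λ=110.06232300°, h=1811.5700 m

φ=21.031764°, λ=110.062323°, h=1811.570 m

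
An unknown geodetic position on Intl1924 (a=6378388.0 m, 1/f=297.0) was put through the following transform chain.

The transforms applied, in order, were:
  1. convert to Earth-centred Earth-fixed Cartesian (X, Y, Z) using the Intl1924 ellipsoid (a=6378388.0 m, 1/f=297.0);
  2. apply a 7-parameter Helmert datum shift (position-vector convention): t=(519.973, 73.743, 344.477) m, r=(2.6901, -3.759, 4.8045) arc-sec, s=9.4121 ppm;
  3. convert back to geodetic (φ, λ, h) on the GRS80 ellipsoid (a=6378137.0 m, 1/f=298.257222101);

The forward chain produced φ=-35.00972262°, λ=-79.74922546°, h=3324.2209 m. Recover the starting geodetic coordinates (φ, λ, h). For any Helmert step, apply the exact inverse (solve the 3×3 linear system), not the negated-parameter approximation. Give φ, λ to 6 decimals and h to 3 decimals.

start: φ=-35.009723°, λ=-79.749225°, h=3324.221 m
→ ECEF (a=6378137.000, f=1/298.257222101): X=931164.6888, Y=-5149010.6766, Z=-3640657.5786
→ Helmert⁻¹: X=930449.6665, Y=-5149105.1140, Z=-3640917.5887
→ geod (Bowring, a=6378388.000): φ=-35.01259100°, λ=-79.75711400°, h=3224.3430 m

φ=-35.012591°, λ=-79.757114°, h=3224.343 m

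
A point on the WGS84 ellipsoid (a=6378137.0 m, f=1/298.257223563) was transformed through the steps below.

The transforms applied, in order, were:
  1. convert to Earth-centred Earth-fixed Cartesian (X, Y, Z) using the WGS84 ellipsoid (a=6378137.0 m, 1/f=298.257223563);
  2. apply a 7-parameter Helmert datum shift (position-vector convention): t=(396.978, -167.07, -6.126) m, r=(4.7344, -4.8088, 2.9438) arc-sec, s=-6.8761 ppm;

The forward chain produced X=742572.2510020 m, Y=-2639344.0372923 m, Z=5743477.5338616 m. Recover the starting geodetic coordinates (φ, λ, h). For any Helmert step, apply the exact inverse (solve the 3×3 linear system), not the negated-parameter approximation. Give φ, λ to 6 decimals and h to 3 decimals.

φ=64.633490°, λ=-74.290616°, h=3590.138 m

start: X=742572.2510, Y=-2639344.0373, Z=5743477.5339 m
→ Helmert⁻¹: X=742276.6155, Y=-2639073.8762, Z=5743566.4224
→ geod (Bowring, a=6378137.000): φ=64.63349000°, λ=-74.29061600°, h=3590.1380 m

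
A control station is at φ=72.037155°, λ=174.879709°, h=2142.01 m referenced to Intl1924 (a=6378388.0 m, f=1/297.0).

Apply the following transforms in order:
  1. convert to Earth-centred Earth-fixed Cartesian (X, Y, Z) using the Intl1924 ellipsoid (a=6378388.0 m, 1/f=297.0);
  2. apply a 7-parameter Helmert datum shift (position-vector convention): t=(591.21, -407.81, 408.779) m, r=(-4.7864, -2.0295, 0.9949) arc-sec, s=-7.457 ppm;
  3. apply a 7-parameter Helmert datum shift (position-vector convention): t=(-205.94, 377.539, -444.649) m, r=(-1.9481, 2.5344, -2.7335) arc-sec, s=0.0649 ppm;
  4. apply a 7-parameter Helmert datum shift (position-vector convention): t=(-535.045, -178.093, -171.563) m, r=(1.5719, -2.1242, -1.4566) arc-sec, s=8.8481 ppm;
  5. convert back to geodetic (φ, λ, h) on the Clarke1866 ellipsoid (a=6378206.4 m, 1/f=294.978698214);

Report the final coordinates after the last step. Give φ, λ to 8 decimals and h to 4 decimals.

φ=72.03566860°, λ=174.88098081°, h=2308.2604 m

start: φ=72.037155°, λ=174.879709°, h=2142.010 m
→ ECEF (a=6378388.000, f=1/297.0): X=-1965891.0261, Y=176152.8775, Z=6047147.3425
→ Helmert 7p (PV): X=-1965345.5053, Y=175874.5955, Z=6047487.5974
→ Helmert 7p (PV): X=-1965474.9359, Y=176335.3078, Z=6047065.8283
→ Helmert 7p (PV): X=-1966088.4021, Y=176126.5712, Z=6046928.8727
→ geod (Bowring, a=6378206.400): φ=72.03566860°, λ=174.88098081°, h=2308.2604 m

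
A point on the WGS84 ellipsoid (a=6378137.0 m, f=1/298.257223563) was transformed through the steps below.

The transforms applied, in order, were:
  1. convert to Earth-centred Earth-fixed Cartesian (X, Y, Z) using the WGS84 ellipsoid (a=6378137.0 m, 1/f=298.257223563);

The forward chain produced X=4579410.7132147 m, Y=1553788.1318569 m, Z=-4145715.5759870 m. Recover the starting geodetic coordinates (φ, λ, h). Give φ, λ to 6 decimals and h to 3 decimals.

start: X=4579410.7132, Y=1553788.1319, Z=-4145715.5760 m
→ geod (Bowring, a=6378137.000): φ=-40.79644100°, λ=18.74200800°, h=580.6230 m

φ=-40.796441°, λ=18.742008°, h=580.623 m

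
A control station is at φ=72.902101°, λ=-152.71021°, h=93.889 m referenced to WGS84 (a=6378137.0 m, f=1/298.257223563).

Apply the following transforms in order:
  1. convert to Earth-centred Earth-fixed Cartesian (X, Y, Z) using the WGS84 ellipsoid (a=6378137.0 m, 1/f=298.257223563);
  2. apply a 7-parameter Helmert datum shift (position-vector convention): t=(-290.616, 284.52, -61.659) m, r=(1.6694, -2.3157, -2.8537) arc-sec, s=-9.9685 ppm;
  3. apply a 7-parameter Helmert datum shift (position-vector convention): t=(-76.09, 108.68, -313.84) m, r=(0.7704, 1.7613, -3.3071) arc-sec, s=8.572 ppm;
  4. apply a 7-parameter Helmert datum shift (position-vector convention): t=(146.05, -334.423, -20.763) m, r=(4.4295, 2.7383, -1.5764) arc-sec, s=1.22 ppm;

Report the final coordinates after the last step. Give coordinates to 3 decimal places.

start: φ=72.902101°, λ=-152.710210°, h=93.889 m
→ ECEF (a=6378137.000, f=1/298.257223563): X=-1671637.4746, Y=-862419.2343, Z=6074128.7579
→ Helmert 7p (PV): X=-1671991.5510, Y=-862152.1506, Z=6073980.8020
→ Helmert 7p (PV): X=-1672043.9303, Y=-862046.7397, Z=6073730.0853
→ Helmert 7p (PV): X=-1671825.8756, Y=-862499.8681, Z=6073720.4174

X=-1671825.876 m, Y=-862499.868 m, Z=6073720.417 m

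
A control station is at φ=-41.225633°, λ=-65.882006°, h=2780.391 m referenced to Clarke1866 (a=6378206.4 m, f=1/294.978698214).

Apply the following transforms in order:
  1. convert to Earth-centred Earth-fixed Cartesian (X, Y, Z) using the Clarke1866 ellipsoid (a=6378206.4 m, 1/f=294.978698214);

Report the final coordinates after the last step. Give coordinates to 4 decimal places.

start: φ=-41.225633°, λ=-65.882006°, h=2780.391 m
→ ECEF (a=6378206.400, f=1/294.978698214): X=1963950.9809, Y=-4386770.7655, Z=-4182935.0428

X=1963950.9809 m, Y=-4386770.7655 m, Z=-4182935.0428 m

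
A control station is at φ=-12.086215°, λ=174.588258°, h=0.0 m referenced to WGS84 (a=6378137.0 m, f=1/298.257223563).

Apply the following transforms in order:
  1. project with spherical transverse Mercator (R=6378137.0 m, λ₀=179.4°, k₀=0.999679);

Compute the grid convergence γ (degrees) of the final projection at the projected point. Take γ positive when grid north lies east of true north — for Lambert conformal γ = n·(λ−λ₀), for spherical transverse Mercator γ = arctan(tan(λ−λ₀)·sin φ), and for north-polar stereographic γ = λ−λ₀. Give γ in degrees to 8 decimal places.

1.00976915

start: φ=-12.086215°, λ=174.588258°, h=0.000 m
→ into tm (λ₀=179.4°): φ=-12.08621500°, λ−λ₀=-4.81174200°
convergence γ = 1.00976915°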